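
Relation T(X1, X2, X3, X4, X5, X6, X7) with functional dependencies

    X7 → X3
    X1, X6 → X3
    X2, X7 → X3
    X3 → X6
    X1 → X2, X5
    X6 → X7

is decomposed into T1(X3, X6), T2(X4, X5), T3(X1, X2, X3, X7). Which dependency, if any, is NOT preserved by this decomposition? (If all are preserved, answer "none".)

Check X1 → X2, X5: no single fragment contains all of {X1, X2, X5}, and the restricted closure of {X1} across the fragments never reaches {X2, X5}.
X7 → X3 is preserved.
X1, X6 → X3 is preserved.
X2, X7 → X3 is preserved.
X3 → X6 is preserved.
X6 → X7 is preserved.

X1 → X2, X5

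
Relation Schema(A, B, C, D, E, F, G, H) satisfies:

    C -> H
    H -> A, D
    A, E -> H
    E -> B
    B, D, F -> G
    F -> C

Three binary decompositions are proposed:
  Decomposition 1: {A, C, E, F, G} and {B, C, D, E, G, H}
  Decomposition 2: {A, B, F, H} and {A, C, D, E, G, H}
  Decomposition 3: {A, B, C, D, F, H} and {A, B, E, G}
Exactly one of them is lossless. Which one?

Decomposition 1: common = {C, E, G}, closure = {A, B, C, D, E, G, H} → lossless.
Decomposition 2: common = {A, H}, closure = {A, D, H} → lossy.
Decomposition 3: common = {A, B}, closure = {A, B} → lossy.

Decomposition 1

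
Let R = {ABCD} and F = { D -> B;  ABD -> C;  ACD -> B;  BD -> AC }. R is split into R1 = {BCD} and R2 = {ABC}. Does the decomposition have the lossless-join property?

Common attributes: R1 ∩ R2 = {BC}.
No dependency enlarges {BC}, so (BC)⁺ = {BC}.
The closure contains neither all of R1 = {BCD} nor all of R2 = {ABC}, so the common attributes are not a superkey of either fragment. The join is lossy.

No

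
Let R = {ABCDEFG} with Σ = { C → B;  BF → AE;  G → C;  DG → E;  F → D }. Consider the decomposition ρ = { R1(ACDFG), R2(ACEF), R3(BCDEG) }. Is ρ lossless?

Yes

Chase test. Columns are ABCDEFG; row i has aⱼ where attribute j ∈ Ri, else bᵢⱼ.
Initial tableau (one row per fragment):
  row 1: a1 b12 a3 a4 b15 a6 a7
  row 2: a1 b22 a3 b24 a5 a6 b27
  row 3: b31 a2 a3 a4 a5 b36 a7
Rows 1 and 2 agree on C; apply C→B and equate their B entries.
Rows 1 and 3 agree on C; apply C→B and equate their B entries.
Rows 1 and 2 agree on BF; apply BF→AE and equate their AE entries.
Rows 1 and 2 agree on F; apply F→D and equate their D entries.
Row 1 is now all distinguished symbols — the join is lossless.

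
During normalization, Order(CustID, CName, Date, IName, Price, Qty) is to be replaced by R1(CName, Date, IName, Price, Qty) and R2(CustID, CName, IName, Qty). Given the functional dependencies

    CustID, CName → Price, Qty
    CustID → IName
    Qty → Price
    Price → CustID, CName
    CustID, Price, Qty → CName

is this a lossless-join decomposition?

Common attributes: R1 ∩ R2 = {CName, IName, Qty}.
Closure of {CName, IName, Qty}: Qty → Price applies, adding Price; Price → CustID, CName applies, adding CustID. So (CName, IName, Qty)⁺ = {CustID, CName, IName, Price, Qty}.
This closure contains every attribute of R2, so R1 ∩ R2 → R2. The join is lossless.

Yes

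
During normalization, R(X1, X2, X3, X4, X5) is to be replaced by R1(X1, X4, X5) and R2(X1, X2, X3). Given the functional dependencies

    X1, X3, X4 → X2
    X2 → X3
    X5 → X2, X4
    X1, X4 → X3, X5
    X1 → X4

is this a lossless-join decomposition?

Common attributes: R1 ∩ R2 = {X1}.
Closure of {X1}: X1 → X4 applies, adding X4; X1, X4 → X3, X5 applies, adding X3, X5; X1, X3, X4 → X2 applies, adding X2. So (X1)⁺ = {X1, X2, X3, X4, X5}.
This closure contains every attribute of R1, so R1 ∩ R2 → R1. The join is lossless.

Yes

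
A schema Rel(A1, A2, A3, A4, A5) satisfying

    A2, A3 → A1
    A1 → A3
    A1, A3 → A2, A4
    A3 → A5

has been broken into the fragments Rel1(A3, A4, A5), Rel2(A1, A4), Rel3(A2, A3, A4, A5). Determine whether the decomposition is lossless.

No

Chase test. Columns are A1, A2, A3, A4, A5; row i has aⱼ where attribute j ∈ Reli, else bᵢⱼ.
Initial tableau (one row per fragment):
  row 1: b11 b12 a3 a4 a5
  row 2: a1 b22 b23 a4 b25
  row 3: b31 a2 a3 a4 a5
No row becomes fully distinguished — the join is lossy.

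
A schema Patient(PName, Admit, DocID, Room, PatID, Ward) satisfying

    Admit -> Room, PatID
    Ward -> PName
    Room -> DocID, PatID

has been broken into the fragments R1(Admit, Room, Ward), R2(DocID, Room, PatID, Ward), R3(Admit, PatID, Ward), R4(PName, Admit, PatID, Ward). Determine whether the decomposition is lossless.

Yes

Chase test. Columns are PName, Admit, DocID, Room, PatID, Ward; row i has aⱼ where attribute j ∈ Ri, else bᵢⱼ.
Initial tableau (one row per fragment):
  row 1: b11 a2 b13 a4 b15 a6
  row 2: b21 b22 a3 a4 a5 a6
  row 3: b31 a2 b33 b34 a5 a6
  row 4: a1 a2 b43 b44 a5 a6
Rows 1 and 3 agree on Admit; apply Admit→Room, PatID and equate their Room, PatID entries.
Rows 1 and 4 agree on Admit; apply Admit→Room, PatID and equate their Room, PatID entries.
Rows 1 and 2 agree on Ward; apply Ward→PName and equate their PName entries.
Rows 1 and 3 agree on Ward; apply Ward→PName and equate their PName entries.
Rows 1 and 4 agree on Ward; apply Ward→PName and equate their PName entries.
Rows 1 and 2 agree on Room; apply Room→DocID, PatID and equate their DocID, PatID entries.
Rows 1 and 3 agree on Room; apply Room→DocID, PatID and equate their DocID, PatID entries.
Rows 1 and 4 agree on Room; apply Room→DocID, PatID and equate their DocID, PatID entries.
Row 1 is now all distinguished symbols — the join is lossless.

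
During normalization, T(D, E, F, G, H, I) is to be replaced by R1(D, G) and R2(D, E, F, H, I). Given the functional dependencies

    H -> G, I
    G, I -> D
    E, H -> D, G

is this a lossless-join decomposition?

No

Common attributes: R1 ∩ R2 = {D}.
No dependency enlarges {D}, so (D)⁺ = {D}.
The closure contains neither all of R1 = {D, G} nor all of R2 = {D, E, F, H, I}, so the common attributes are not a superkey of either fragment. The join is lossy.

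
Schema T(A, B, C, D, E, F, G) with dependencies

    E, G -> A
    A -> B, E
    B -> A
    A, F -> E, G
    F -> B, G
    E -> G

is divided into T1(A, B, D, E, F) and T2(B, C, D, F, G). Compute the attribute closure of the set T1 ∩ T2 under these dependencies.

T1 ∩ T2 = {B, D, F}.
B → A applies, adding A
A, F → E, G applies, adding E, G
Closure: {A, B, D, E, F, G}.

A, B, D, E, F, G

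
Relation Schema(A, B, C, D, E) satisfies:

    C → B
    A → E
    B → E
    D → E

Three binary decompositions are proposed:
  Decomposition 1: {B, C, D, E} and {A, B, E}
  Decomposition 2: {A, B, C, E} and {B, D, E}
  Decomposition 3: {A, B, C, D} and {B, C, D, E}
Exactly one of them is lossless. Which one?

Decomposition 1: common = {B, E}, closure = {B, E} → lossy.
Decomposition 2: common = {B, E}, closure = {B, E} → lossy.
Decomposition 3: common = {B, C, D}, closure = {B, C, D, E} → lossless.

Decomposition 3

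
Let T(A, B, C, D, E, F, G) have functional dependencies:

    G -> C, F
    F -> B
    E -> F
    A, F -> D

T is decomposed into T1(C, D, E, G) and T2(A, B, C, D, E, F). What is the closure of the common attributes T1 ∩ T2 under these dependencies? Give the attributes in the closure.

B, C, D, E, F

T1 ∩ T2 = {C, D, E}.
E → F applies, adding F
F → B applies, adding B
Closure: {B, C, D, E, F}.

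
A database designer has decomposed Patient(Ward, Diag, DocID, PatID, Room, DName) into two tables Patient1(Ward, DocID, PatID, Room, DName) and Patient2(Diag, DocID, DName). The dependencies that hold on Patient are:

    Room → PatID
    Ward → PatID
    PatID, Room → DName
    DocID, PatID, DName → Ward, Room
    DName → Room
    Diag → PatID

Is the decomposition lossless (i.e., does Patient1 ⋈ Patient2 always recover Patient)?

Common attributes: Patient1 ∩ Patient2 = {DocID, DName}.
Closure of {DocID, DName}: DName → Room applies, adding Room; Room → PatID applies, adding PatID; DocID, PatID, DName → Ward, Room applies, adding Ward. So (DocID, DName)⁺ = {Ward, DocID, PatID, Room, DName}.
This closure contains every attribute of Patient1, so Patient1 ∩ Patient2 → Patient1. The join is lossless.

Yes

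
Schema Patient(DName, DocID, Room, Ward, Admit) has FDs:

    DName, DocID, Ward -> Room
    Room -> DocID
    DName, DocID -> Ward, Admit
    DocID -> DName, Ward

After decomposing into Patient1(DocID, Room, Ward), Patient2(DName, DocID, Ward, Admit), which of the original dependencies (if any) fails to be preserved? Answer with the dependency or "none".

DName, DocID, Ward → Room: restricted closure across fragments reaches Room.
Room → DocID lies within Patient1.
DName, DocID → Ward, Admit lies within Patient2.
DocID → DName, Ward lies within Patient2.
Every dependency is enforceable on the fragments, so the decomposition is dependency-preserving.

none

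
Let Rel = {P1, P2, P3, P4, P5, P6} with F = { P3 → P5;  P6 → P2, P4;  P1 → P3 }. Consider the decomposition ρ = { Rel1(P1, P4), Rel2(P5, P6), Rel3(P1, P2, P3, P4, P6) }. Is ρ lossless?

No

Chase test. Columns are P1, P2, P3, P4, P5, P6; row i has aⱼ where attribute j ∈ Reli, else bᵢⱼ.
Initial tableau (one row per fragment):
  row 1: a1 b12 b13 a4 b15 b16
  row 2: b21 b22 b23 b24 a5 a6
  row 3: a1 a2 a3 a4 b35 a6
Rows 2 and 3 agree on P6; apply P6→P2, P4 and equate their P2, P4 entries.
Rows 1 and 3 agree on P1; apply P1→P3 and equate their P3 entries.
Rows 1 and 3 agree on P3; apply P3→P5 and equate their P5 entries.
No row becomes fully distinguished — the join is lossy.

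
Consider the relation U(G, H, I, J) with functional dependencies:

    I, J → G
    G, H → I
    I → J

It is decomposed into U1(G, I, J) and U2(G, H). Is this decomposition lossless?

Common attributes: U1 ∩ U2 = {G}.
No dependency enlarges {G}, so (G)⁺ = {G}.
The closure contains neither all of U1 = {G, I, J} nor all of U2 = {G, H}, so the common attributes are not a superkey of either fragment. The join is lossy.

No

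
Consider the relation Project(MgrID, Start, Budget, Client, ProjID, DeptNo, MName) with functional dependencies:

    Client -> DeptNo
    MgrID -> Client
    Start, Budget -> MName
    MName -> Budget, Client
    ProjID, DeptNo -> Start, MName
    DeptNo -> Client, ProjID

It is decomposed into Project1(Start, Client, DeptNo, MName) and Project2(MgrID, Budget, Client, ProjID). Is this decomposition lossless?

Common attributes: Project1 ∩ Project2 = {Client}.
Closure of {Client}: Client → DeptNo applies, adding DeptNo; DeptNo → Client, ProjID applies, adding ProjID; ProjID, DeptNo → Start, MName applies, adding Start, MName; MName → Budget, Client applies, adding Budget. So (Client)⁺ = {Start, Budget, Client, ProjID, DeptNo, MName}.
This closure contains every attribute of Project1, so Project1 ∩ Project2 → Project1. The join is lossless.

Yes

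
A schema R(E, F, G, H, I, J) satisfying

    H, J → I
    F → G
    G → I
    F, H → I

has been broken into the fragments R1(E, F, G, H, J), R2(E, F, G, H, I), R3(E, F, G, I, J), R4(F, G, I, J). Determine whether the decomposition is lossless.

Yes

Chase test. Columns are E, F, G, H, I, J; row i has aⱼ where attribute j ∈ Ri, else bᵢⱼ.
Initial tableau (one row per fragment):
  row 1: a1 a2 a3 a4 b15 a6
  row 2: a1 a2 a3 a4 a5 b26
  row 3: a1 a2 a3 b34 a5 a6
  row 4: b41 a2 a3 b44 a5 a6
Rows 1 and 2 agree on G; apply G→I and equate their I entries.
Row 1 is now all distinguished symbols — the join is lossless.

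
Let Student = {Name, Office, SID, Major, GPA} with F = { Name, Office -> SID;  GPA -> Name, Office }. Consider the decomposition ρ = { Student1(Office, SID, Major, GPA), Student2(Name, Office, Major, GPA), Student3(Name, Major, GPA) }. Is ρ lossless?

Yes

Chase test. Columns are Name, Office, SID, Major, GPA; row i has aⱼ where attribute j ∈ Studenti, else bᵢⱼ.
Initial tableau (one row per fragment):
  row 1: b11 a2 a3 a4 a5
  row 2: a1 a2 b23 a4 a5
  row 3: a1 b32 b33 a4 a5
Rows 1 and 2 agree on GPA; apply GPA→Name, Office and equate their Name, Office entries.
Rows 1 and 3 agree on GPA; apply GPA→Name, Office and equate their Name, Office entries.
Rows 1 and 2 agree on Name, Office; apply Name, Office→SID and equate their SID entries.
Rows 1 and 3 agree on Name, Office; apply Name, Office→SID and equate their SID entries.
Row 1 is now all distinguished symbols — the join is lossless.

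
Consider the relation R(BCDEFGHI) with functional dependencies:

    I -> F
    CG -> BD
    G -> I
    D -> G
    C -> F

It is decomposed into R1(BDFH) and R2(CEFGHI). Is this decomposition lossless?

No

Common attributes: R1 ∩ R2 = {FH}.
No dependency enlarges {FH}, so (FH)⁺ = {FH}.
The closure contains neither all of R1 = {BDFH} nor all of R2 = {CEFGHI}, so the common attributes are not a superkey of either fragment. The join is lossy.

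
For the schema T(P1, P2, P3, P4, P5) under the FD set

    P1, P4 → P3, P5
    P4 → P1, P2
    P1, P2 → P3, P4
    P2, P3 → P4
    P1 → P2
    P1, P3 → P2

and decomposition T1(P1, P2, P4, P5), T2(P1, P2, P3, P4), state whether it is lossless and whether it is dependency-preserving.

Lossless test: (P1, P2, P4)⁺ = {P1, P2, P3, P4, P5}, which contains all of one fragment — lossless.
Dependency preservation: P1, P4 → P3, P5 is not contained in any single fragment, but the restricted closure of its left-hand side across the fragments still reaches the right-hand side; the remaining FDs each lie inside some fragment. All dependencies are preserved.

lossless and dependency-preserving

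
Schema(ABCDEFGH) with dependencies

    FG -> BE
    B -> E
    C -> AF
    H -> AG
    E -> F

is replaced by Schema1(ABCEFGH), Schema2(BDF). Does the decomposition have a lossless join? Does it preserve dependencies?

Lossless test: (BF)⁺ = {BEF}, which is a superkey of neither fragment — lossy.
Dependency preservation: every FD's attributes lie within a single fragment, so each can be enforced locally — preserved.

lossy but dependency-preserving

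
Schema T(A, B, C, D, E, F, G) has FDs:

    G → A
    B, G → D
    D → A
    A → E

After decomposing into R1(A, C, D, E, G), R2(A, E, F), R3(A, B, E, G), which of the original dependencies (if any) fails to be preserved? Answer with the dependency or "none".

Check B, G → D: no single fragment contains all of {B, D, G}, and the restricted closure of {B, G} across the fragments never reaches {D}.
G → A is preserved.
D → A is preserved.
A → E is preserved.

B, G → D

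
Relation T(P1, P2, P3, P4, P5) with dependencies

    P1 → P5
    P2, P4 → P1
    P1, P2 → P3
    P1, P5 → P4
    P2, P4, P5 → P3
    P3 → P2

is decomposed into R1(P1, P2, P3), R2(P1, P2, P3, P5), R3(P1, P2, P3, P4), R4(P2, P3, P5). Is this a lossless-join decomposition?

Yes

Chase test. Columns are P1, P2, P3, P4, P5; row i has aⱼ where attribute j ∈ Ri, else bᵢⱼ.
Initial tableau (one row per fragment):
  row 1: a1 a2 a3 b14 b15
  row 2: a1 a2 a3 b24 a5
  row 3: a1 a2 a3 a4 b35
  row 4: b41 a2 a3 b44 a5
Rows 1 and 2 agree on P1; apply P1→P5 and equate their P5 entries.
Rows 1 and 3 agree on P1; apply P1→P5 and equate their P5 entries.
Rows 1 and 2 agree on P1, P5; apply P1, P5→P4 and equate their P4 entries.
Rows 1 and 3 agree on P1, P5; apply P1, P5→P4 and equate their P4 entries.
Row 1 is now all distinguished symbols — the join is lossless.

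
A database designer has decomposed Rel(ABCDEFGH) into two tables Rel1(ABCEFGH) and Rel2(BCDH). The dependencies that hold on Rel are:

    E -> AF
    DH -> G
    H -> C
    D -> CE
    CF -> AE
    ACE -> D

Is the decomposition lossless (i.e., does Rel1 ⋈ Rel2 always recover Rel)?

No

Common attributes: Rel1 ∩ Rel2 = {BCH}.
No dependency enlarges {BCH}, so (BCH)⁺ = {BCH}.
The closure contains neither all of Rel1 = {ABCEFGH} nor all of Rel2 = {BCDH}, so the common attributes are not a superkey of either fragment. The join is lossy.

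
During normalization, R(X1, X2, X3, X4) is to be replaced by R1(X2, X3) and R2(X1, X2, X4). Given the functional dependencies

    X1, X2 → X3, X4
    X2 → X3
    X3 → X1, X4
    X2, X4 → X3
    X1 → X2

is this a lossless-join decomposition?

Common attributes: R1 ∩ R2 = {X2}.
Closure of {X2}: X2 → X3 applies, adding X3; X3 → X1, X4 applies, adding X1, X4. So (X2)⁺ = {X1, X2, X3, X4}.
This closure contains every attribute of R1, so R1 ∩ R2 → R1. The join is lossless.

Yes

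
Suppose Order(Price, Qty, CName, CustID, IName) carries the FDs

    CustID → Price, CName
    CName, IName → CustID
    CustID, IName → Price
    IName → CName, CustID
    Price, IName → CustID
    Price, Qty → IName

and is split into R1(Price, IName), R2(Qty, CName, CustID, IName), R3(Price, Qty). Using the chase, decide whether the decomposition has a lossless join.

Chase test. Columns are Price, Qty, CName, CustID, IName; row i has aⱼ where attribute j ∈ Ri, else bᵢⱼ.
Initial tableau (one row per fragment):
  row 1: a1 b12 b13 b14 a5
  row 2: b21 a2 a3 a4 a5
  row 3: a1 a2 b33 b34 b35
Rows 1 and 2 agree on IName; apply IName→CName, CustID and equate their CName, CustID entries.
Rows 1 and 2 agree on CustID; apply CustID→Price, CName and equate their Price, CName entries.
Rows 2 and 3 agree on Price, Qty; apply Price, Qty→IName and equate their IName entries.
Rows 1 and 3 agree on IName; apply IName→CName, CustID and equate their CName, CustID entries.
Row 2 is now all distinguished symbols — the join is lossless.

Yes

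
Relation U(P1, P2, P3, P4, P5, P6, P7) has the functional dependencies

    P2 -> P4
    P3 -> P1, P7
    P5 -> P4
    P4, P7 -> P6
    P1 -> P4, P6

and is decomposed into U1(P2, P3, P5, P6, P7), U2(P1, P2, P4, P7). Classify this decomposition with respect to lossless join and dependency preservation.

Lossless test: (P2, P7)⁺ = {P2, P4, P6, P7}, which is a superkey of neither fragment — lossy.
Dependency preservation: the restricted closure of {P3} across the fragments never reaches {P1, P7}, so P3 → P1, P7 cannot be enforced without a join — not preserved.

lossy and not dependency-preserving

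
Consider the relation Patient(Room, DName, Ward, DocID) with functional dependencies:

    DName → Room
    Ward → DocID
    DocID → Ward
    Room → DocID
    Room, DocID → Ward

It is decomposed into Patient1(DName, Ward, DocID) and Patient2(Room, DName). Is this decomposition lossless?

Yes

Common attributes: Patient1 ∩ Patient2 = {DName}.
Closure of {DName}: DName → Room applies, adding Room; Room → DocID applies, adding DocID; Room, DocID → Ward applies, adding Ward. So (DName)⁺ = {Room, DName, Ward, DocID}.
This closure contains every attribute of Patient1, so Patient1 ∩ Patient2 → Patient1. The join is lossless.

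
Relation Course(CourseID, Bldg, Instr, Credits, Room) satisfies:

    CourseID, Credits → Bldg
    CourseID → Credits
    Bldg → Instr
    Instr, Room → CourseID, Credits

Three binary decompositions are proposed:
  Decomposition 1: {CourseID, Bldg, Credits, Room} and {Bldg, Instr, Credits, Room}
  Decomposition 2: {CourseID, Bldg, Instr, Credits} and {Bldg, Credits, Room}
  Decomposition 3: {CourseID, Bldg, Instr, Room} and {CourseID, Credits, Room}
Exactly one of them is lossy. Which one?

Decomposition 1: common = {Bldg, Credits, Room}, closure = {CourseID, Bldg, Instr, Credits, Room} → lossless.
Decomposition 2: common = {Bldg, Credits}, closure = {Bldg, Instr, Credits} → lossy.
Decomposition 3: common = {CourseID, Room}, closure = {CourseID, Bldg, Instr, Credits, Room} → lossless.

Decomposition 2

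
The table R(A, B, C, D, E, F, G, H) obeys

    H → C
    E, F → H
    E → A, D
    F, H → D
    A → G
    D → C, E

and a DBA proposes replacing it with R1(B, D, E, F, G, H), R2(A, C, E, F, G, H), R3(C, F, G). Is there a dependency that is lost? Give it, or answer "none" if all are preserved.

none

H → C lies within R2.
E, F → H lies within R1.
E → A, D: restricted closure across fragments reaches A, D.
F, H → D lies within R1.
A → G lies within R2.
D → C, E: restricted closure across fragments reaches C, E.
Every dependency is enforceable on the fragments, so the decomposition is dependency-preserving.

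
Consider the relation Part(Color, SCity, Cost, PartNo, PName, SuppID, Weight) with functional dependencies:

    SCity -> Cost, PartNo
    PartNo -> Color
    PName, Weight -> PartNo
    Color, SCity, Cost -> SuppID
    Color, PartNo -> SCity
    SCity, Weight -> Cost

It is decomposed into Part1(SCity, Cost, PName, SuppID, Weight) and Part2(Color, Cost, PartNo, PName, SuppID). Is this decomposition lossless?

Common attributes: Part1 ∩ Part2 = {Cost, PName, SuppID}.
No dependency enlarges {Cost, PName, SuppID}, so (Cost, PName, SuppID)⁺ = {Cost, PName, SuppID}.
The closure contains neither all of Part1 = {SCity, Cost, PName, SuppID, Weight} nor all of Part2 = {Color, Cost, PartNo, PName, SuppID}, so the common attributes are not a superkey of either fragment. The join is lossy.

No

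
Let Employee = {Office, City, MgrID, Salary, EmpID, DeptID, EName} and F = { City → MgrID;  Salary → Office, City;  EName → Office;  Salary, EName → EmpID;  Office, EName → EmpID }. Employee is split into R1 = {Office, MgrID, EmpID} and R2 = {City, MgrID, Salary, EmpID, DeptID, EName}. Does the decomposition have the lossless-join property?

Common attributes: R1 ∩ R2 = {MgrID, EmpID}.
No dependency enlarges {MgrID, EmpID}, so (MgrID, EmpID)⁺ = {MgrID, EmpID}.
The closure contains neither all of R1 = {Office, MgrID, EmpID} nor all of R2 = {City, MgrID, Salary, EmpID, DeptID, EName}, so the common attributes are not a superkey of either fragment. The join is lossy.

No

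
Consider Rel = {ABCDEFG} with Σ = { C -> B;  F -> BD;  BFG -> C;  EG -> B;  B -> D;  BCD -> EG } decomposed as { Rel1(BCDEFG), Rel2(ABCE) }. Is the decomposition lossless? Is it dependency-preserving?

lossy but dependency-preserving

Lossless test: (BCE)⁺ = {BCDEG}, which is a superkey of neither fragment — lossy.
Dependency preservation: every FD's attributes lie within a single fragment, so each can be enforced locally — preserved.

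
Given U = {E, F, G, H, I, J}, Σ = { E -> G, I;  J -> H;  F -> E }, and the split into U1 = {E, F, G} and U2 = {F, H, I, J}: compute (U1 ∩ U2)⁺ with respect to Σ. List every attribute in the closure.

E, F, G, I

U1 ∩ U2 = {F}.
F → E applies, adding E
E → G, I applies, adding G, I
Closure: {E, F, G, I}.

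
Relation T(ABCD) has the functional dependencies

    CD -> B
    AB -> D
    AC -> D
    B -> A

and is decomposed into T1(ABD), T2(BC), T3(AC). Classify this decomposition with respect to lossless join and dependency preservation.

Lossless test (chase): Rows 1 and 2 agree on B; apply B→A and equate their A entries. Rows 1 and 2 agree on AB; apply AB→D and equate their D entries. Rows 2 and 3 agree on AC; apply AC→D and equate their D entries. Rows 2 and 3 agree on CD; apply CD→B and equate their B entries. Row 2 is now all distinguished symbols — the join is lossless.
Dependency preservation: the restricted closure of {CD} across the fragments never reaches {B}, so CD → B cannot be enforced without a join — not preserved.

lossless but not dependency-preserving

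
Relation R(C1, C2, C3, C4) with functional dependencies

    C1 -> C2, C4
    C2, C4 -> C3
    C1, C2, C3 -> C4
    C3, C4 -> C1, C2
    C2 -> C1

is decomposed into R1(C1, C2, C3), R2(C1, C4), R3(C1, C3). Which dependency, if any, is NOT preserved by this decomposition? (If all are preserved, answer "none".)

C3, C4 -> C1, C2

Check C3, C4 → C1, C2: no single fragment contains all of {C1, C2, C3, C4}, and the restricted closure of {C3, C4} across the fragments never reaches {C1, C2}.
C1 → C2, C4 is preserved.
C2, C4 → C3 is preserved.
C1, C2, C3 → C4 is preserved.
C2 → C1 is preserved.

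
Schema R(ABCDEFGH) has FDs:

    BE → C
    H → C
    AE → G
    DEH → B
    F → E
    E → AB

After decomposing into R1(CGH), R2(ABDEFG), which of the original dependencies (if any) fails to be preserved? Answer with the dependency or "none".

BE → C

Check BE → C: no single fragment contains all of {BCE}, and the restricted closure of {BE} across the fragments never reaches {C}.
H → C is preserved.
AE → G is preserved.
DEH → B is preserved.
F → E is preserved.
E → AB is preserved.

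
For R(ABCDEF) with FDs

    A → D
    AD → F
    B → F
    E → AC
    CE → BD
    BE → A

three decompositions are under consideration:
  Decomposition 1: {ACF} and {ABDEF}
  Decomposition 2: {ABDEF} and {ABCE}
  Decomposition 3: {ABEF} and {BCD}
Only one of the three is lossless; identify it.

Decomposition 2

Decomposition 1: common = {AF}, closure = {ADF} → lossy.
Decomposition 2: common = {ABE}, closure = {ABCDEF} → lossless.
Decomposition 3: common = {B}, closure = {BF} → lossy.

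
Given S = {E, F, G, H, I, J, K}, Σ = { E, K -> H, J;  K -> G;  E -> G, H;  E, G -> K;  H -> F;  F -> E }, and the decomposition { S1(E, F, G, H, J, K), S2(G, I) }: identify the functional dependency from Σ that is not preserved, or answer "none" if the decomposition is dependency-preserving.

none

E, K → H, J lies within S1.
K → G lies within S1.
E → G, H lies within S1.
E, G → K lies within S1.
H → F lies within S1.
F → E lies within S1.
Every dependency is enforceable on the fragments, so the decomposition is dependency-preserving.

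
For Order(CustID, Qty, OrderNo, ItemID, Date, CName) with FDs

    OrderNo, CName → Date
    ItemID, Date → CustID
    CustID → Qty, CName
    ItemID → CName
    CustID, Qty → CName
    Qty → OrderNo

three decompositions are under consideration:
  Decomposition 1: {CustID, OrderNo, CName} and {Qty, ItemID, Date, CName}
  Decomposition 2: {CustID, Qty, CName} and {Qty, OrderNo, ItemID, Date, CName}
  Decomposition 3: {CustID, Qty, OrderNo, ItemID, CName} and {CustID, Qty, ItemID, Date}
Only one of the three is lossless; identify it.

Decomposition 1: common = {CName}, closure = {CName} → lossy.
Decomposition 2: common = {Qty, CName}, closure = {Qty, OrderNo, Date, CName} → lossy.
Decomposition 3: common = {CustID, Qty, ItemID}, closure = {CustID, Qty, OrderNo, ItemID, Date, CName} → lossless.

Decomposition 3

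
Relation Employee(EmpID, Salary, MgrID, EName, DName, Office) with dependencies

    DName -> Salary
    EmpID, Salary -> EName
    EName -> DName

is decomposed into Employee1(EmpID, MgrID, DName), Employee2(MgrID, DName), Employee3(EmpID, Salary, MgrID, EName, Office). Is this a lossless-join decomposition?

No

Chase test. Columns are EmpID, Salary, MgrID, EName, DName, Office; row i has aⱼ where attribute j ∈ Employeei, else bᵢⱼ.
Initial tableau (one row per fragment):
  row 1: a1 b12 a3 b14 a5 b16
  row 2: b21 b22 a3 b24 a5 b26
  row 3: a1 a2 a3 a4 b35 a6
Rows 1 and 2 agree on DName; apply DName→Salary and equate their Salary entries.
No row becomes fully distinguished — the join is lossy.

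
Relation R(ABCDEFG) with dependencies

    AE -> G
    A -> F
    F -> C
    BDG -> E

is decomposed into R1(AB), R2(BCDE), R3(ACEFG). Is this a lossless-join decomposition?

No

Chase test. Columns are ABCDEFG; row i has aⱼ where attribute j ∈ Ri, else bᵢⱼ.
Initial tableau (one row per fragment):
  row 1: a1 a2 b13 b14 b15 b16 b17
  row 2: b21 a2 a3 a4 a5 b26 b27
  row 3: a1 b32 a3 b34 a5 a6 a7
Rows 1 and 3 agree on A; apply A→F and equate their F entries.
Rows 1 and 3 agree on F; apply F→C and equate their C entries.
No row becomes fully distinguished — the join is lossy.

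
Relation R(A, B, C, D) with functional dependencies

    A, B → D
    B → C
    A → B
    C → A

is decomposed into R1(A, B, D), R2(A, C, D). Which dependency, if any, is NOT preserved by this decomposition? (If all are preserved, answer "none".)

none

A, B → D lies within R1.
B → C: restricted closure across fragments reaches C.
A → B lies within R1.
C → A lies within R2.
Every dependency is enforceable on the fragments, so the decomposition is dependency-preserving.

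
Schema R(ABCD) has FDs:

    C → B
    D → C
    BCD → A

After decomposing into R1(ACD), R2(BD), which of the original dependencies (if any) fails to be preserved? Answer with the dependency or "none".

C → B

Check C → B: no single fragment contains all of {BC}, and the restricted closure of {C} across the fragments never reaches {B}.
D → C is preserved.
BCD → A is preserved.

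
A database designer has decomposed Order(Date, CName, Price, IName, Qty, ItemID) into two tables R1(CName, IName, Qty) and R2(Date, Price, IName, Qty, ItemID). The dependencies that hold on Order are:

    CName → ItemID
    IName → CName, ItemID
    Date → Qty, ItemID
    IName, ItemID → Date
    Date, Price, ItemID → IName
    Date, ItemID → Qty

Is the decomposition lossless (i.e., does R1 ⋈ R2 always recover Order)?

Yes

Common attributes: R1 ∩ R2 = {IName, Qty}.
Closure of {IName, Qty}: IName → CName, ItemID applies, adding CName, ItemID; IName, ItemID → Date applies, adding Date. So (IName, Qty)⁺ = {Date, CName, IName, Qty, ItemID}.
This closure contains every attribute of R1, so R1 ∩ R2 → R1. The join is lossless.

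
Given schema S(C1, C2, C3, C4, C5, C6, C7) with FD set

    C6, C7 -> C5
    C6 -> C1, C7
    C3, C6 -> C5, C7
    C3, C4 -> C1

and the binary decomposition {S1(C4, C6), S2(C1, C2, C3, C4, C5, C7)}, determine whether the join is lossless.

Common attributes: S1 ∩ S2 = {C4}.
No dependency enlarges {C4}, so (C4)⁺ = {C4}.
The closure contains neither all of S1 = {C4, C6} nor all of S2 = {C1, C2, C3, C4, C5, C7}, so the common attributes are not a superkey of either fragment. The join is lossy.

No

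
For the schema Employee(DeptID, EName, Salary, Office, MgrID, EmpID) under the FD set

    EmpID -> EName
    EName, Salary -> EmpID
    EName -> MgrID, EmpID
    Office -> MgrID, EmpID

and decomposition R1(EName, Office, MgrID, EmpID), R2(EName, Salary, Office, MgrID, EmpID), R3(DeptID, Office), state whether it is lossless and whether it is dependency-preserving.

lossy but dependency-preserving

Lossless test (chase): Rows 1 and 3 agree on Office; apply Office→MgrID, EmpID and equate their MgrID, EmpID entries. Rows 1 and 3 agree on EmpID; apply EmpID→EName and equate their EName entries. No row becomes fully distinguished — the join is lossy.
Dependency preservation: every FD's attributes lie within a single fragment, so each can be enforced locally — preserved.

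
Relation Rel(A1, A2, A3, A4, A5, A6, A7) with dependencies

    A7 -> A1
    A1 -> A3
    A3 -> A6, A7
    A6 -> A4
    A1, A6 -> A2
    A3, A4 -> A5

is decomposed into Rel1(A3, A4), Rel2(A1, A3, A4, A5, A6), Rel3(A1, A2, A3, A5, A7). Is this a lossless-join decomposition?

Chase test. Columns are A1, A2, A3, A4, A5, A6, A7; row i has aⱼ where attribute j ∈ Reli, else bᵢⱼ.
Initial tableau (one row per fragment):
  row 1: b11 b12 a3 a4 b15 b16 b17
  row 2: a1 b22 a3 a4 a5 a6 b27
  row 3: a1 a2 a3 b34 a5 b36 a7
Rows 1 and 2 agree on A3; apply A3→A6, A7 and equate their A6, A7 entries.
Rows 1 and 3 agree on A3; apply A3→A6, A7 and equate their A6, A7 entries.
Rows 1 and 3 agree on A6; apply A6→A4 and equate their A4 entries.
Rows 2 and 3 agree on A1, A6; apply A1, A6→A2 and equate their A2 entries.
Rows 1 and 2 agree on A3, A4; apply A3, A4→A5 and equate their A5 entries.
Rows 1 and 2 agree on A7; apply A7→A1 and equate their A1 entries.
Rows 1 and 2 agree on A1, A6; apply A1, A6→A2 and equate their A2 entries.
Row 1 is now all distinguished symbols — the join is lossless.

Yes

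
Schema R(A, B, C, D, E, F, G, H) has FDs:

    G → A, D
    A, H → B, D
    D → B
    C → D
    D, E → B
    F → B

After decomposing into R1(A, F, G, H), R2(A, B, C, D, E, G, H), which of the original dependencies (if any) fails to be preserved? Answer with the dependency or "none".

Check F → B: no single fragment contains all of {B, F}, and the restricted closure of {F} across the fragments never reaches {B}.
G → A, D is preserved.
A, H → B, D is preserved.
D → B is preserved.
C → D is preserved.
D, E → B is preserved.

F → B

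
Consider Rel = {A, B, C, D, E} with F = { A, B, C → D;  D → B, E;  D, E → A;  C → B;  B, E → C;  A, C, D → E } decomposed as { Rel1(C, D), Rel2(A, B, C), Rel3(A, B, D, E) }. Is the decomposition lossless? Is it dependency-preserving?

lossless but not dependency-preserving

Lossless test (chase): Rows 1 and 3 agree on D; apply D→B, E and equate their B, E entries. Rows 1 and 3 agree on D, E; apply D, E→A and equate their A entries. Rows 1 and 3 agree on B, E; apply B, E→C and equate their C entries. Rows 1 and 2 agree on A, B, C; apply A, B, C→D and equate their D entries. Rows 1 and 2 agree on D; apply D→B, E and equate their B, E entries. Row 1 is now all distinguished symbols — the join is lossless.
Dependency preservation: the restricted closure of {A, B, C} across the fragments never reaches {D}, so A, B, C → D cannot be enforced without a join — not preserved.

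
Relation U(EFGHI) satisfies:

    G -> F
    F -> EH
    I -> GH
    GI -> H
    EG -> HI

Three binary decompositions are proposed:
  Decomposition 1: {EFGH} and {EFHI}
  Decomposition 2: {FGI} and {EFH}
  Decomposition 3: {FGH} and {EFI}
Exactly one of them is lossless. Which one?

Decomposition 2

Decomposition 1: common = {EFH}, closure = {EFH} → lossy.
Decomposition 2: common = {F}, closure = {EFH} → lossless.
Decomposition 3: common = {F}, closure = {EFH} → lossy.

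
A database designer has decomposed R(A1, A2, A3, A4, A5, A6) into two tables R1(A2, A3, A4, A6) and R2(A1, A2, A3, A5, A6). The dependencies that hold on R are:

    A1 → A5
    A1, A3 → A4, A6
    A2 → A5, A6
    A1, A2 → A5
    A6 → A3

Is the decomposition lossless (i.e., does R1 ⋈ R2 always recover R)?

Common attributes: R1 ∩ R2 = {A2, A3, A6}.
Closure of {A2, A3, A6}: A2 → A5, A6 applies, adding A5. So (A2, A3, A6)⁺ = {A2, A3, A5, A6}.
The closure contains neither all of R1 = {A2, A3, A4, A6} nor all of R2 = {A1, A2, A3, A5, A6}, so the common attributes are not a superkey of either fragment. The join is lossy.

No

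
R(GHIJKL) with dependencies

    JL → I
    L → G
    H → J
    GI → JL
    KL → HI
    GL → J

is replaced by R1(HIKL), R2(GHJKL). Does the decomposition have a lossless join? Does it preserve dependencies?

lossless but not dependency-preserving

Lossless test: (HKL)⁺ = {GHIJKL}, which contains all of one fragment — lossless.
Dependency preservation: the restricted closure of {GI} across the fragments never reaches {JL}, so GI → JL cannot be enforced without a join — not preserved.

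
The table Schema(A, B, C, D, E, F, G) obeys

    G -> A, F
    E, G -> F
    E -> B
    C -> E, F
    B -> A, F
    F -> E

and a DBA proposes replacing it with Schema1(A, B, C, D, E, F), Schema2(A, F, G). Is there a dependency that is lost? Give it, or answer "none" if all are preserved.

none

G → A, F lies within Schema2.
E, G → F: restricted closure across fragments reaches F.
E → B lies within Schema1.
C → E, F lies within Schema1.
B → A, F lies within Schema1.
F → E lies within Schema1.
Every dependency is enforceable on the fragments, so the decomposition is dependency-preserving.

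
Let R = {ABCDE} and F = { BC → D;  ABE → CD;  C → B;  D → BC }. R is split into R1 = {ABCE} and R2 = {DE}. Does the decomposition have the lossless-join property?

Common attributes: R1 ∩ R2 = {E}.
No dependency enlarges {E}, so (E)⁺ = {E}.
The closure contains neither all of R1 = {ABCE} nor all of R2 = {DE}, so the common attributes are not a superkey of either fragment. The join is lossy.

No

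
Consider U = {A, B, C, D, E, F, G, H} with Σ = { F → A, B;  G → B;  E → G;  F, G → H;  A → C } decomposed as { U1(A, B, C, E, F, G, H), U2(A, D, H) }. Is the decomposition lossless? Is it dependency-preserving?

Lossless test: (A, H)⁺ = {A, C, H}, which is a superkey of neither fragment — lossy.
Dependency preservation: every FD's attributes lie within a single fragment, so each can be enforced locally — preserved.

lossy but dependency-preserving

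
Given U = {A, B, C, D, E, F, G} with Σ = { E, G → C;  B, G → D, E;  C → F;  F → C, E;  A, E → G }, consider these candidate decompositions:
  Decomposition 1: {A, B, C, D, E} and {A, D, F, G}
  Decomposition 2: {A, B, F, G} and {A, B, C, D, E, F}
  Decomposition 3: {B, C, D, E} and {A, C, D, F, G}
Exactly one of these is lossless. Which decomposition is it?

Decomposition 2

Decomposition 1: common = {A, D}, closure = {A, D} → lossy.
Decomposition 2: common = {A, B, F}, closure = {A, B, C, D, E, F, G} → lossless.
Decomposition 3: common = {C, D}, closure = {C, D, E, F} → lossy.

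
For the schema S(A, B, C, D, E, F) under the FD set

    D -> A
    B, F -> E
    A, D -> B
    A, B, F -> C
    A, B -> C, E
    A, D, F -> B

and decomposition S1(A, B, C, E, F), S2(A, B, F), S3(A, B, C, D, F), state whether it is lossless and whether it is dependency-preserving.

lossless and dependency-preserving

Lossless test (chase): Rows 1 and 2 agree on B, F; apply B, F→E and equate their E entries. Rows 1 and 3 agree on B, F; apply B, F→E and equate their E entries. Rows 1 and 2 agree on A, B, F; apply A, B, F→C and equate their C entries. Row 3 is now all distinguished symbols — the join is lossless.
Dependency preservation: every FD's attributes lie within a single fragment, so each can be enforced locally — preserved.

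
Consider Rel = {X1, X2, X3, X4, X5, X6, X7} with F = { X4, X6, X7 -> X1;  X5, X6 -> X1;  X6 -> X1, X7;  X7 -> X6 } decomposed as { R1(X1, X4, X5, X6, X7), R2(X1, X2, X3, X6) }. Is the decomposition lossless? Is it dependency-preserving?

lossy but dependency-preserving

Lossless test: (X1, X6)⁺ = {X1, X6, X7}, which is a superkey of neither fragment — lossy.
Dependency preservation: every FD's attributes lie within a single fragment, so each can be enforced locally — preserved.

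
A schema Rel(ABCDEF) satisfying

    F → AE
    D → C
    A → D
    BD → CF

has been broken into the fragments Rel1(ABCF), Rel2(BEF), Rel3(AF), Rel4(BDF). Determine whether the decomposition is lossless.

Yes

Chase test. Columns are ABCDEF; row i has aⱼ where attribute j ∈ Reli, else bᵢⱼ.
Initial tableau (one row per fragment):
  row 1: a1 a2 a3 b14 b15 a6
  row 2: b21 a2 b23 b24 a5 a6
  row 3: a1 b32 b33 b34 b35 a6
  row 4: b41 a2 b43 a4 b45 a6
Rows 1 and 2 agree on F; apply F→AE and equate their AE entries.
Rows 1 and 3 agree on F; apply F→AE and equate their AE entries.
Rows 1 and 4 agree on F; apply F→AE and equate their AE entries.
Rows 1 and 2 agree on A; apply A→D and equate their D entries.
Rows 1 and 3 agree on A; apply A→D and equate their D entries.
Rows 1 and 4 agree on A; apply A→D and equate their D entries.
Rows 1 and 2 agree on BD; apply BD→CF and equate their CF entries.
Rows 1 and 4 agree on BD; apply BD→CF and equate their CF entries.
Rows 1 and 3 agree on D; apply D→C and equate their C entries.
Row 1 is now all distinguished symbols — the join is lossless.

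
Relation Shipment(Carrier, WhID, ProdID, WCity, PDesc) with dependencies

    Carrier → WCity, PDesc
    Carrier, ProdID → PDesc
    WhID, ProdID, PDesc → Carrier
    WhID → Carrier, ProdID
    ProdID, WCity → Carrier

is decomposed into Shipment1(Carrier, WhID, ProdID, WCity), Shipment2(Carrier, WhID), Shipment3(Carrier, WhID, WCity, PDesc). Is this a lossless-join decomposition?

Chase test. Columns are Carrier, WhID, ProdID, WCity, PDesc; row i has aⱼ where attribute j ∈ Shipmenti, else bᵢⱼ.
Initial tableau (one row per fragment):
  row 1: a1 a2 a3 a4 b15
  row 2: a1 a2 b23 b24 b25
  row 3: a1 a2 b33 a4 a5
Rows 1 and 2 agree on Carrier; apply Carrier→WCity, PDesc and equate their WCity, PDesc entries.
Rows 1 and 3 agree on Carrier; apply Carrier→WCity, PDesc and equate their WCity, PDesc entries.
Rows 1 and 2 agree on WhID; apply WhID→Carrier, ProdID and equate their Carrier, ProdID entries.
Rows 1 and 3 agree on WhID; apply WhID→Carrier, ProdID and equate their Carrier, ProdID entries.
Row 1 is now all distinguished symbols — the join is lossless.

Yes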